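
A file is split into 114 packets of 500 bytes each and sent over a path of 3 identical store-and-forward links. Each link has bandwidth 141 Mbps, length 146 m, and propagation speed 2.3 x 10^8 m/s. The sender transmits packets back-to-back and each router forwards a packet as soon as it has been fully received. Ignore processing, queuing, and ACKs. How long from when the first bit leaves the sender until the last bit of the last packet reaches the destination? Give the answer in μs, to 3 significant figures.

3290 μs

Per-hop transmission t_tx = L/R = 4000/141000000 = 28.3688 μs.
Per-hop propagation t_prop = 146/2.3e+08 = 0.634783 μs.
Pipeline fill: first packet needs 3·t_tx to clear all hops; remaining 113 packets each add one t_tx.
Total = (3+114-1)·t_tx + 3·t_prop = 116·28.3688 + 3·0.634783 = 3290 μs.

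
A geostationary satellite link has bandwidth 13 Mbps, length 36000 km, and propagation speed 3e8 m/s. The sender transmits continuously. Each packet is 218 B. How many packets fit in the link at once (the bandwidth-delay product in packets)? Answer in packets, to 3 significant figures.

894 packets

Propagation delay = 36000000 / 300000000 = 0.12 s.
BDP = R × t_prop = 13000000 × 0.12 = 1560000 bits.
In packets of 1744 bits: 894 packets.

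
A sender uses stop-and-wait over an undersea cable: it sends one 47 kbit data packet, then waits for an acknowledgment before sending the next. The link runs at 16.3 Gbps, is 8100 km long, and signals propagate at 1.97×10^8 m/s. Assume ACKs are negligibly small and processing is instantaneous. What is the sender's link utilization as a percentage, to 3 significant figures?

0.00351 %

t_tx = L/R = 47000/16300000000 = 2.88344e-06 s.
t_prop = 8100000/197000000 = 0.0411168 s; RTT = 0.0822335 s.
Cycle = t_tx + RTT = 0.0822364 s.
Utilization = t_tx / cycle = 2.88344e-06/0.0822364 = 0.00351 %.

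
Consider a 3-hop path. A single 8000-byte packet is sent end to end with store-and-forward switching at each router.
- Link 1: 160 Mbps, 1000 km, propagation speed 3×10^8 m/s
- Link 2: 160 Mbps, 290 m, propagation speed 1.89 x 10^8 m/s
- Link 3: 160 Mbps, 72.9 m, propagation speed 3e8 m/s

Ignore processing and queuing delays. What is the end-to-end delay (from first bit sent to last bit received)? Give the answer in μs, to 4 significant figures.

4535 μs

L = 8000 × 8 = 64000 bits.
Transmission delay per hop = L/R = 64000/160000000 = 400 μs; 3 hops → 1200 μs.
Propagation delays (d/s per hop): 3333.33, 1.53439, 0.243 μs; sum = 3335.11 μs.
End-to-end = 4535 μs.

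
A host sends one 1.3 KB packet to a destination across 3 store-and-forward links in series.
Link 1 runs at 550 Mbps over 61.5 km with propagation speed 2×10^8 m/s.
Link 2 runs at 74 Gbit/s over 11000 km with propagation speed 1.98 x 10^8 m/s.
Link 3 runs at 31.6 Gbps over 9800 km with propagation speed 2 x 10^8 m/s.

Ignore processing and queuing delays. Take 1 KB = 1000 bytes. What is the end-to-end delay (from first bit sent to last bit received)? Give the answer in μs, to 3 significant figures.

105000 μs

L = 10400 bits.
Transmission delays (L/R per hop): 18.9091, 0.140541, 0.329114 μs; sum = 19.3787 μs.
Propagation delays (d/s per hop): 307.5, 55555.6, 49000 μs; sum = 104863 μs.
End-to-end = 105000 μs.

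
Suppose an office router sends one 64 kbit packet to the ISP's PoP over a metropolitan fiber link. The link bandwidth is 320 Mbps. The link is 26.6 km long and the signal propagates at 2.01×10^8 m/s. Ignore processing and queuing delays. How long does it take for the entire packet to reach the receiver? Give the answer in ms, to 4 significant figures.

L = 64000 bits.
Transmission delay = L/R = 64000 / 320000000 = 0.2 ms.
Propagation delay = d/s = 26600 m / 2.01e+08 m/s = 0.132338 ms.
Total = 0.3323 ms.

0.3323 ms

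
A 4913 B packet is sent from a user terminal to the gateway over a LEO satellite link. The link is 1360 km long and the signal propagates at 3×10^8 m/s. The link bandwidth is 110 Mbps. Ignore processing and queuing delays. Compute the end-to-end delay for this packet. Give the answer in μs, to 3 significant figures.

4890 μs

L = 4913 × 8 = 39304 bits.
Transmission delay = L/R = 39304 / 110000000 = 357.309 μs.
Propagation delay = d/s = 1360000 m / 300000000 m/s = 4533.33 μs.
Total = 4890 μs.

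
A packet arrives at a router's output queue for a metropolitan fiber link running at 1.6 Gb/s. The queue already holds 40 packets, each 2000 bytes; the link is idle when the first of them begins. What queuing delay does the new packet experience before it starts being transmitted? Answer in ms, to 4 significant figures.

0.4000 ms

Each queued packet: L/R = 16000/1600000000 = 0.01 ms.
40 queued → 0.4 ms.
Queuing delay = 0.4000 ms.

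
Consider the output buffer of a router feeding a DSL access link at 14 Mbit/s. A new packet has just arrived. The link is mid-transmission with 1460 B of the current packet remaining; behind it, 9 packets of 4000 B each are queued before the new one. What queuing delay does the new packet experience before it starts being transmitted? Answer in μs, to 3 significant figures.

Each queued packet: L/R = 32000/14000000 = 2285.71 μs.
9 queued → 20571.4 μs.
Plus remaining 11680 bits of current packet: 834.286 μs.
Queuing delay = 21400 μs.

21400 μs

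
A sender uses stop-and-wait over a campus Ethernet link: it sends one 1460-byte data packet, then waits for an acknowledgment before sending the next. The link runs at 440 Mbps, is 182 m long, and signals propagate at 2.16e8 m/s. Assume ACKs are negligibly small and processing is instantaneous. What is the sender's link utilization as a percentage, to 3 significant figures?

94.0 %

t_tx = L/R = 11680/440000000 = 2.65455e-05 s.
t_prop = 182/216000000 = 8.42593e-07 s; RTT = 1.68519e-06 s.
Cycle = t_tx + RTT = 2.82306e-05 s.
Utilization = t_tx / cycle = 2.65455e-05/2.82306e-05 = 94.0 %.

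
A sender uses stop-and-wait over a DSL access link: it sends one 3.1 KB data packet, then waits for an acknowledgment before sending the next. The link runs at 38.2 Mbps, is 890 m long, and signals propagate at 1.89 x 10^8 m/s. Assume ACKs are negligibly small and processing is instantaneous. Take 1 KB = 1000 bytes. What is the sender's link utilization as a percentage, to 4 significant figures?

98.57 %

t_tx = L/R = 24800/38200000 = 0.000649215 s.
t_prop = 890/189000000 = 4.70899e-06 s; RTT = 9.41799e-06 s.
Cycle = t_tx + RTT = 0.000658633 s.
Utilization = t_tx / cycle = 0.000649215/0.000658633 = 98.57 %.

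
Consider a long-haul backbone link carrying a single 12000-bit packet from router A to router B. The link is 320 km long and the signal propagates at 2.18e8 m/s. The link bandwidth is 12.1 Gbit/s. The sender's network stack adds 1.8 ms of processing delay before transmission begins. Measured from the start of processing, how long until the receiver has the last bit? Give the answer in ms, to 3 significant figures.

Transmission delay = L/R = 12000 / 12100000000 = 0.000991736 ms.
Propagation delay = d/s = 320000 m / 2.18e+08 m/s = 1.46789 ms.
Plus processing delay 1.8 ms = 1.8 ms.
Total = 3.27 ms.

3.27 ms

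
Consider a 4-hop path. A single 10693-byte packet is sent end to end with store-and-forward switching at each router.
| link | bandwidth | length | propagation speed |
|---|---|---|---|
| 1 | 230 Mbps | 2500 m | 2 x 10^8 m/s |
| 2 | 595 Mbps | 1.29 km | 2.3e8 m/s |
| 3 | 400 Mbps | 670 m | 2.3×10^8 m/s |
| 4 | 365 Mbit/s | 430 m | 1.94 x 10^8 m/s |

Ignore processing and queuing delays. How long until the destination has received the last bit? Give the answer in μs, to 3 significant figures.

987 μs

L = 10693 × 8 = 85544 bits.
Transmission delays (L/R per hop): 371.93, 143.771, 213.86, 234.367 μs; sum = 963.929 μs.
Propagation delays (d/s per hop): 12.5, 5.6087, 2.91304, 2.21649 μs; sum = 23.2382 μs.
End-to-end = 987 μs.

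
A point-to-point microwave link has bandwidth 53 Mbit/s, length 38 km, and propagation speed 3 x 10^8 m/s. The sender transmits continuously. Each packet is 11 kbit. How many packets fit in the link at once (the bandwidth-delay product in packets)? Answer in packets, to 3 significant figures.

Propagation delay = 38000 / 300000000 = 0.000126667 s.
BDP = R × t_prop = 53000000 × 0.000126667 = 6713.33 bits.
In packets of 11000 bits: 0.610 packets.

0.610 packets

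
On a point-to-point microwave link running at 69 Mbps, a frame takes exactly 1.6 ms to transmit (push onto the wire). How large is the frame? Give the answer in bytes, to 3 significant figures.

L = R × t_tx = 69000000 b/s × 0.0016 s = 110400 bits.
In bytes: 110400 / 8 = 13800 bytes.

13800 bytes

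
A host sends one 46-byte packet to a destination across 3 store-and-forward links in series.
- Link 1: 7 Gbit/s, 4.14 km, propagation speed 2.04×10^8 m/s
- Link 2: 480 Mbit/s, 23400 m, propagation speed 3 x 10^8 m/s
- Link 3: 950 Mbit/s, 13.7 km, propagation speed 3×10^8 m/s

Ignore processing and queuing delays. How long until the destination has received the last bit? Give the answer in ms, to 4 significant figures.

0.1452 ms

L = 46 × 8 = 368 bits.
Transmission delays (L/R per hop): 5.25714e-05, 0.000766667, 0.000387368 ms; sum = 0.00120661 ms.
Propagation delays (d/s per hop): 0.0202941, 0.078, 0.0456667 ms; sum = 0.143961 ms.
End-to-end = 0.1452 ms.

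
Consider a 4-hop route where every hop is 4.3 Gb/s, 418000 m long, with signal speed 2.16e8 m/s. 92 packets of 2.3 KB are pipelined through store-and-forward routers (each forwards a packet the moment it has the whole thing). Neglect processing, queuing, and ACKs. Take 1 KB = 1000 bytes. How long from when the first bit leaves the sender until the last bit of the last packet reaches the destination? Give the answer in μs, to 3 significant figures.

8150 μs

Per-hop transmission t_tx = L/R = 18400/4300000000 = 4.27907 μs.
Per-hop propagation t_prop = 418000/216000000 = 1935.19 μs.
Pipeline fill: first packet needs 4·t_tx to clear all hops; remaining 91 packets each add one t_tx.
Total = (4+92-1)·t_tx + 4·t_prop = 95·4.27907 + 4·1935.19 = 8150 μs.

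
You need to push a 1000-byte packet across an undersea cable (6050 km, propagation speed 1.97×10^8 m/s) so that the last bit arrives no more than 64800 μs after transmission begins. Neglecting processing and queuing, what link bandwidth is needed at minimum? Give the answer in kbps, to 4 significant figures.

L = 8000 bits.
Propagation delay = 6050000 / 197000000 = 30710.7 μs.
Transmission budget = 64800 − 30710.7 = 34089.3 μs.
R ≥ L / t_tx = 8000 bits / 0.0340893 s = 234.7 kbps.

234.7 kbps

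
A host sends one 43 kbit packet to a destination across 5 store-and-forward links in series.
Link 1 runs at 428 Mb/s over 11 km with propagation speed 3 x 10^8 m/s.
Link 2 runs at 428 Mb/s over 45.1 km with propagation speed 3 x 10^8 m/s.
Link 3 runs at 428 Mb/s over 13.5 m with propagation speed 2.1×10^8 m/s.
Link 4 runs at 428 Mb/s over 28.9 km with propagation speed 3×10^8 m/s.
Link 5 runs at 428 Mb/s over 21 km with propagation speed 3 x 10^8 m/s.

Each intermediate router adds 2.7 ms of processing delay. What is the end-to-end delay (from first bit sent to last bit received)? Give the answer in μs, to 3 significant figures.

11700 μs

L = 43000 bits.
Transmission delay per hop = L/R = 43000/428000000 = 100.467 μs; 5 hops → 502.336 μs.
Propagation delays (d/s per hop): 36.6667, 150.333, 0.0642857, 96.3333, 70 μs; sum = 353.398 μs.
Processing at 4 router(s): 4 × 2.7 ms = 10800 μs.
End-to-end = 11700 μs.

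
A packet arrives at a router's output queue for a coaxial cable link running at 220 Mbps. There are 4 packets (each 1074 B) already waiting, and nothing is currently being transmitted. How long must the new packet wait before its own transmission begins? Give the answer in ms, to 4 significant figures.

0.1562 ms

Each queued packet: L/R = 8592/220000000 = 0.0390545 ms.
4 queued → 0.156218 ms.
Queuing delay = 0.1562 ms.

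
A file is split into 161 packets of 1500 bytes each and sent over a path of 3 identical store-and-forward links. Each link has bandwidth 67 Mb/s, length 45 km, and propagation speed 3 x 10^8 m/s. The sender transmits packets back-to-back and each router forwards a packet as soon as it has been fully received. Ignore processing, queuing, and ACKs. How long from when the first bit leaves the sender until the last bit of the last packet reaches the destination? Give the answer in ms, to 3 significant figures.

29.6 ms

Per-hop transmission t_tx = L/R = 12000/67000000 = 0.179104 ms.
Per-hop propagation t_prop = 45000/300000000 = 0.15 ms.
Pipeline fill: first packet needs 3·t_tx to clear all hops; remaining 160 packets each add one t_tx.
Total = (3+161-1)·t_tx + 3·t_prop = 163·0.179104 + 3·0.15 = 29.6 ms.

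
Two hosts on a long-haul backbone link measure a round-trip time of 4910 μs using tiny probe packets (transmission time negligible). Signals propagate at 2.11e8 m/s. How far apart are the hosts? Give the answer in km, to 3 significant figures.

One-way propagation = RTT/2 = 2455 μs.
d = s × t = 211000000 × 0.002455 = 518 km.

518 km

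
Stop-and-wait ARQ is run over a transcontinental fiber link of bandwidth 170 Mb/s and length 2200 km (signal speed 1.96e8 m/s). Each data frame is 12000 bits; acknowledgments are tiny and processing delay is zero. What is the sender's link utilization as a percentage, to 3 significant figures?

0.313 %

t_tx = L/R = 12000/170000000 = 7.05882e-05 s.
t_prop = 2200000/196000000 = 0.0112245 s; RTT = 0.022449 s.
Cycle = t_tx + RTT = 0.0225196 s.
Utilization = t_tx / cycle = 7.05882e-05/0.0225196 = 0.313 %.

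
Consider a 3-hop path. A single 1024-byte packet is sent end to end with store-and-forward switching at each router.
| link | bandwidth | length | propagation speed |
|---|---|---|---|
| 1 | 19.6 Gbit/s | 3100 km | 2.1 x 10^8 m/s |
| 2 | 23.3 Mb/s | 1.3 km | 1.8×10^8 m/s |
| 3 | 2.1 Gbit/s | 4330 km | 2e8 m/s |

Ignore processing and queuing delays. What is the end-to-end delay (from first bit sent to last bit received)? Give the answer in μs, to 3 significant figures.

36800 μs

L = 1024 × 8 = 8192 bits.
Transmission delays (L/R per hop): 0.417959, 351.588, 3.90095 μs; sum = 355.907 μs.
Propagation delays (d/s per hop): 14761.9, 7.22222, 21650 μs; sum = 36419.1 μs.
End-to-end = 36800 μs.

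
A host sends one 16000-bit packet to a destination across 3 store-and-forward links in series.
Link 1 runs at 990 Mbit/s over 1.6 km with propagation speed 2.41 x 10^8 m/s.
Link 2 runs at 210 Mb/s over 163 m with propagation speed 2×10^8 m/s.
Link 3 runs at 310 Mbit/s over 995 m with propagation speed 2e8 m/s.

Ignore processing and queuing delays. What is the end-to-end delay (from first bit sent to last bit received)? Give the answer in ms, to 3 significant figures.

Transmission delays (L/R per hop): 0.0161616, 0.0761905, 0.0516129 ms; sum = 0.143965 ms.
Propagation delays (d/s per hop): 0.006639, 0.000815, 0.004975 ms; sum = 0.012429 ms.
End-to-end = 0.156 ms.

0.156 ms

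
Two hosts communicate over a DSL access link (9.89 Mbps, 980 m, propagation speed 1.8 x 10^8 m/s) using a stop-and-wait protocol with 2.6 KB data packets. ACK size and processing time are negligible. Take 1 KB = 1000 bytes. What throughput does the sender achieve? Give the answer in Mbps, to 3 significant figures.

t_tx = L/R = 20800/9890000 = 0.00210313 s.
t_prop = 980/180000000 = 5.44444e-06 s; RTT = 1.08889e-05 s.
Cycle = t_tx + RTT = 0.00211402 s.
Throughput = L / cycle = 20800 / 0.00211402 = 9.84 Mbps.

9.84 Mbps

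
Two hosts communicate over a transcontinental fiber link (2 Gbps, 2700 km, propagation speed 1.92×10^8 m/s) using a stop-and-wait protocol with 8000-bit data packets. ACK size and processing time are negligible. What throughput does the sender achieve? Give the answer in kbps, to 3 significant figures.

284 kbps

t_tx = L/R = 8000/2000000000 = 4e-06 s.
t_prop = 2700000/192000000 = 0.0140625 s; RTT = 0.028125 s.
Cycle = t_tx + RTT = 0.028129 s.
Throughput = L / cycle = 8000 / 0.028129 = 284 kbps.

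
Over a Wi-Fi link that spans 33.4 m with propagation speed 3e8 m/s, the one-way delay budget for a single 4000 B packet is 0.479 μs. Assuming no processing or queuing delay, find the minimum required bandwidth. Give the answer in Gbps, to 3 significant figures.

L = 32000 bits.
Propagation delay = 33.4 / 300000000 = 0.111333 μs.
Transmission budget = 0.479 − 0.111333 = 0.367667 μs.
R ≥ L / t_tx = 32000 bits / 3.67667e-07 s = 87.0 Gbps.

87.0 Gbps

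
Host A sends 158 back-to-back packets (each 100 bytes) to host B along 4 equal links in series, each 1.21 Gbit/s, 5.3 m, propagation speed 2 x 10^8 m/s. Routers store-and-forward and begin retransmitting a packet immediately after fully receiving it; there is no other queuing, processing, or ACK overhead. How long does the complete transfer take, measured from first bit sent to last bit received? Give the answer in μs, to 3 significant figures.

107 μs

Per-hop transmission t_tx = L/R = 800/1210000000 = 0.661157 μs.
Per-hop propagation t_prop = 5.3/200000000 = 0.0265 μs.
Pipeline fill: first packet needs 4·t_tx to clear all hops; remaining 157 packets each add one t_tx.
Total = (4+158-1)·t_tx + 4·t_prop = 161·0.661157 + 4·0.0265 = 107 μs.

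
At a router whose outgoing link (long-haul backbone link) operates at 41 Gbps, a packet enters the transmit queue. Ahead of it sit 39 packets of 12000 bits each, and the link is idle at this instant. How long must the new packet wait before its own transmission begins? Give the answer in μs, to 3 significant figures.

Each queued packet: L/R = 12000/41000000000 = 0.292683 μs.
39 queued → 11.4146 μs.
Queuing delay = 11.4 μs.

11.4 μs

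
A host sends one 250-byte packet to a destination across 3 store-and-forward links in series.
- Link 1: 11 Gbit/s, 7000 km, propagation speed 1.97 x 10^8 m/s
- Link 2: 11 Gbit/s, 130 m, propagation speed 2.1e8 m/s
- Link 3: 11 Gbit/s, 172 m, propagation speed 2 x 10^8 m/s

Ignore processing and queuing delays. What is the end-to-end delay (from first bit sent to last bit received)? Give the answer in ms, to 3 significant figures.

L = 250 × 8 = 2000 bits.
Transmission delay per hop = L/R = 2000/11000000000 = 0.000181818 ms; 3 hops → 0.000545455 ms.
Propagation delays (d/s per hop): 35.533, 0.000619048, 0.00086 ms; sum = 35.5345 ms.
End-to-end = 35.5 ms.

35.5 ms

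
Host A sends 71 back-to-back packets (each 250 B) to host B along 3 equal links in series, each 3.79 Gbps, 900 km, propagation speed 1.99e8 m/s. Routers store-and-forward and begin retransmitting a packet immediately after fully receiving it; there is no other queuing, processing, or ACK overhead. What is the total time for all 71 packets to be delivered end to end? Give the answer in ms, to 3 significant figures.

Per-hop transmission t_tx = L/R = 2000/3790000000 = 0.000527704 ms.
Per-hop propagation t_prop = 900000/199000000 = 4.52261 ms.
Pipeline fill: first packet needs 3·t_tx to clear all hops; remaining 70 packets each add one t_tx.
Total = (3+71-1)·t_tx + 3·t_prop = 73·0.000527704 + 3·4.52261 = 13.6 ms.

13.6 ms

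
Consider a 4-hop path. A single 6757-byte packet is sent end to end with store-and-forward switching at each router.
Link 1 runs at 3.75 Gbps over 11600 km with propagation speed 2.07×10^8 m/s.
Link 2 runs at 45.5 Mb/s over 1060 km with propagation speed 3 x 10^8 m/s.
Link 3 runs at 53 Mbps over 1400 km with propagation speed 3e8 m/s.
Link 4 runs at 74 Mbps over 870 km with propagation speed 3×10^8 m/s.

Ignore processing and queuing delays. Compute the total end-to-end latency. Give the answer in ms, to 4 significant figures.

70.09 ms

L = 6757 × 8 = 54056 bits.
Transmission delays (L/R per hop): 0.0144149, 1.18804, 1.01992, 0.730486 ms; sum = 2.95287 ms.
Propagation delays (d/s per hop): 56.0386, 3.53333, 4.66667, 2.9 ms; sum = 67.1386 ms.
End-to-end = 70.09 ms.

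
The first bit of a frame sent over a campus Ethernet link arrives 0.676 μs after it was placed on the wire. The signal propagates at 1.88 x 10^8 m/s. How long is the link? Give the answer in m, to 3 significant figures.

d = s × t_prop = 188000000 × 6.76e-07 = 127 m.

127 m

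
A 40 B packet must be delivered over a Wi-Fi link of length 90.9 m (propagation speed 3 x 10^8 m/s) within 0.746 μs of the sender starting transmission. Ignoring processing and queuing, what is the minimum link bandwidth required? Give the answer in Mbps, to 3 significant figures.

L = 320 bits.
Propagation delay = 90.9 / 300000000 = 0.303 μs.
Transmission budget = 0.746 − 0.303 = 0.443 μs.
R ≥ L / t_tx = 320 bits / 4.43e-07 s = 722 Mbps.

722 Mbps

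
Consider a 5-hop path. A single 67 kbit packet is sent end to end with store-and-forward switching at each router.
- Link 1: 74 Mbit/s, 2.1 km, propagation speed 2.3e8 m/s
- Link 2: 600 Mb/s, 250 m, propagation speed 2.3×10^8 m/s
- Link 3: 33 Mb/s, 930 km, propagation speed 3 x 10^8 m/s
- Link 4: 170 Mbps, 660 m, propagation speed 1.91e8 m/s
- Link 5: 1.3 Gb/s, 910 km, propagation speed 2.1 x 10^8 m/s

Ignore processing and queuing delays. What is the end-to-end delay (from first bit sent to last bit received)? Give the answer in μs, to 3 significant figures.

L = 67000 bits.
Transmission delays (L/R per hop): 905.405, 111.667, 2030.3, 394.118, 51.5385 μs; sum = 3493.03 μs.
Propagation delays (d/s per hop): 9.13043, 1.08696, 3100, 3.4555, 4333.33 μs; sum = 7447.01 μs.
End-to-end = 10900 μs.

10900 μs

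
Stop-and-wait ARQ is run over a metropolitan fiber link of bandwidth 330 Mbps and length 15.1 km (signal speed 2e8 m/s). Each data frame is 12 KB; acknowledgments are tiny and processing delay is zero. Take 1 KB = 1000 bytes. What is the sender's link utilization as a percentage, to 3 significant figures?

65.8 %

t_tx = L/R = 96000/330000000 = 0.000290909 s.
t_prop = 15100/200000000 = 7.55e-05 s; RTT = 0.000151 s.
Cycle = t_tx + RTT = 0.000441909 s.
Utilization = t_tx / cycle = 0.000290909/0.000441909 = 65.8 %.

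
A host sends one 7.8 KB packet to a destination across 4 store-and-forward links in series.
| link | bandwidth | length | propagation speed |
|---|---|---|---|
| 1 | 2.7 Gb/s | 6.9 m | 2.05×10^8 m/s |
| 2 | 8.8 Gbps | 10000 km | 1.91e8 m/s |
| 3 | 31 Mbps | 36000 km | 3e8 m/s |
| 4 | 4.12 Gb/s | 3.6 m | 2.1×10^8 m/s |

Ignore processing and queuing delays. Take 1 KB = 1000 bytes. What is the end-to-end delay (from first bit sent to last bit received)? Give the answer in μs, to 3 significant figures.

L = 62400 bits.
Transmission delays (L/R per hop): 23.1111, 7.09091, 2012.9, 15.1456 μs; sum = 2058.25 μs.
Propagation delays (d/s per hop): 0.0336585, 52356, 120000, 0.0171429 μs; sum = 172356 μs.
End-to-end = 174000 μs.

174000 μs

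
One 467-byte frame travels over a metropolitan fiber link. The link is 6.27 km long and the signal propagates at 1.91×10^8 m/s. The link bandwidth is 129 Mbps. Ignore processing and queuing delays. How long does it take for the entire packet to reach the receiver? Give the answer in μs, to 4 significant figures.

L = 467 × 8 = 3736 bits.
Transmission delay = L/R = 3736 / 129000000 = 28.9612 μs.
Propagation delay = d/s = 6270 m / 191000000 m/s = 32.8272 μs.
Total = 61.79 μs.

61.79 μs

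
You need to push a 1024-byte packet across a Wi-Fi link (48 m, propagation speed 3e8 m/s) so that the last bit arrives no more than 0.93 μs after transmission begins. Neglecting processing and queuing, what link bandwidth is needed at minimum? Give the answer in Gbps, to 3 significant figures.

L = 8192 bits.
Propagation delay = 48 / 300000000 = 0.16 μs.
Transmission budget = 0.93 − 0.16 = 0.77 μs.
R ≥ L / t_tx = 8192 bits / 7.7e-07 s = 10.6 Gbps.

10.6 Gbps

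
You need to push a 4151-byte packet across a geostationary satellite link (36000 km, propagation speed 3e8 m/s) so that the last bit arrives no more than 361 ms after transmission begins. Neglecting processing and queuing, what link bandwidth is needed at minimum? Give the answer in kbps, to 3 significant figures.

L = 33208 bits.
Propagation delay = 36000000 / 300000000 = 120 ms.
Transmission budget = 361 − 120 = 241 ms.
R ≥ L / t_tx = 33208 bits / 0.241 s = 138 kbps.

138 kbps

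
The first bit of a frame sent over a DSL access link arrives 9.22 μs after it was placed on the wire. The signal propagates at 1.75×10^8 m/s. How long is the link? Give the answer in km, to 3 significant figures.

d = s × t_prop = 175000000 × 9.22e-06 = 1.61 km.

1.61 km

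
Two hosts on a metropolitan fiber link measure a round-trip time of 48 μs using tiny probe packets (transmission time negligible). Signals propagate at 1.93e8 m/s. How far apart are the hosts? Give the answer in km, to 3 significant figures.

4.63 km

One-way propagation = RTT/2 = 24 μs.
d = s × t = 193000000 × 2.4e-05 = 4.63 km.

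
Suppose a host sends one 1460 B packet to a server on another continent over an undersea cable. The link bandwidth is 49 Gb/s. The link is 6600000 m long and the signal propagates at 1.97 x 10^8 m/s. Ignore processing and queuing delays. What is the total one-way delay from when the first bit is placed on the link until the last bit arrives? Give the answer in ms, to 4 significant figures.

33.50 ms

L = 1460 × 8 = 11680 bits.
Transmission delay = L/R = 11680 / 49000000000 = 0.000238367 ms.
Propagation delay = d/s = 6600000 m / 197000000 m/s = 33.5025 ms.
Total = 33.50 ms.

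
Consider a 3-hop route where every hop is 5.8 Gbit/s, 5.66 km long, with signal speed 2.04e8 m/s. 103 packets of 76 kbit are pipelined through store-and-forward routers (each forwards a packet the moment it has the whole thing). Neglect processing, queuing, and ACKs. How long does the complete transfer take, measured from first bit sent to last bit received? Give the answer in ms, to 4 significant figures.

1.459 ms

Per-hop transmission t_tx = L/R = 76000/5800000000 = 0.0131034 ms.
Per-hop propagation t_prop = 5660/204000000 = 0.0277451 ms.
Pipeline fill: first packet needs 3·t_tx to clear all hops; remaining 102 packets each add one t_tx.
Total = (3+103-1)·t_tx + 3·t_prop = 105·0.0131034 + 3·0.0277451 = 1.459 ms.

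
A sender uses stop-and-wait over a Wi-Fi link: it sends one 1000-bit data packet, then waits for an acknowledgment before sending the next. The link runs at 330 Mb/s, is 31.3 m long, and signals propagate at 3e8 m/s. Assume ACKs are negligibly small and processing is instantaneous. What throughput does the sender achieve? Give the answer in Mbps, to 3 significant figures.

309 Mbps

t_tx = L/R = 1000/330000000 = 3.0303e-06 s.
t_prop = 31.3/300000000 = 1.04333e-07 s; RTT = 2.08667e-07 s.
Cycle = t_tx + RTT = 3.23897e-06 s.
Throughput = L / cycle = 1000 / 3.23897e-06 = 309 Mbps.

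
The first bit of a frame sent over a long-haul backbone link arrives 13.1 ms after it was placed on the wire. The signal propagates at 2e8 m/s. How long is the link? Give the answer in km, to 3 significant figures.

d = s × t_prop = 200000000 × 0.0131 = 2620 km.

2620 km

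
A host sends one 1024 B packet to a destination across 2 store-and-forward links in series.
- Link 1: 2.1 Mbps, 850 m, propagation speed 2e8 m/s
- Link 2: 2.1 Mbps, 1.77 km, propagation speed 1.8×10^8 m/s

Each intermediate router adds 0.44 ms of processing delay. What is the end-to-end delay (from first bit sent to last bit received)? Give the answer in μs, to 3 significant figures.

L = 1024 × 8 = 8192 bits.
Transmission delay per hop = L/R = 8192/2100000 = 3900.95 μs; 2 hops → 7801.9 μs.
Propagation delays (d/s per hop): 4.25, 9.83333 μs; sum = 14.0833 μs.
Processing at 1 router(s): 1 × 0.44 ms = 440 μs.
End-to-end = 8260 μs.

8260 μs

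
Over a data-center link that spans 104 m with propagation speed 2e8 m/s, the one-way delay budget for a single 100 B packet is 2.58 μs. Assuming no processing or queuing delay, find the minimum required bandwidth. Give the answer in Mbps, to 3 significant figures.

388 Mbps

L = 800 bits.
Propagation delay = 104 / 200000000 = 0.52 μs.
Transmission budget = 2.58 − 0.52 = 2.06 μs.
R ≥ L / t_tx = 800 bits / 2.06e-06 s = 388 Mbps.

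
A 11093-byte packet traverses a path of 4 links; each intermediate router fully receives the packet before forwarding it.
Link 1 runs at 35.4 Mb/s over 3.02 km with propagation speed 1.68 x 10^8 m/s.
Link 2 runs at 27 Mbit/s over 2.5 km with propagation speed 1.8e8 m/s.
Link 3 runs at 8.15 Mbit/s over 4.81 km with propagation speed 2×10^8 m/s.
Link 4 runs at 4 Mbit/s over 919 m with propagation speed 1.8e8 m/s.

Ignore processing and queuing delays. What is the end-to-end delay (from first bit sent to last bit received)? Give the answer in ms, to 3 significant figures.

38.9 ms

L = 11093 × 8 = 88744 bits.
Transmission delays (L/R per hop): 2.50689, 3.28681, 10.8888, 22.186 ms; sum = 38.8685 ms.
Propagation delays (d/s per hop): 0.0179762, 0.0138889, 0.02405, 0.00510556 ms; sum = 0.0610206 ms.
End-to-end = 38.9 ms.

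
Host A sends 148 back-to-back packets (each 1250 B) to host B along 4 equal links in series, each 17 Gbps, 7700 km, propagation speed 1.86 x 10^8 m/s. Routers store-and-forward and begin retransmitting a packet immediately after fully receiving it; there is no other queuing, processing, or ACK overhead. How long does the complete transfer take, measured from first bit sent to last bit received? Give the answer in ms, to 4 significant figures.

165.7 ms

Per-hop transmission t_tx = L/R = 10000/17000000000 = 0.000588235 ms.
Per-hop propagation t_prop = 7700000/186000000 = 41.3978 ms.
Pipeline fill: first packet needs 4·t_tx to clear all hops; remaining 147 packets each add one t_tx.
Total = (4+148-1)·t_tx + 4·t_prop = 151·0.000588235 + 4·41.3978 = 165.7 ms.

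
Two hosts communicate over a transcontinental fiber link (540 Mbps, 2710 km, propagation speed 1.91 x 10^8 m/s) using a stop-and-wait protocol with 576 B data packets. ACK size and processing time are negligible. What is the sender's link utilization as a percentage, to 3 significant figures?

0.0301 %

t_tx = L/R = 4608/540000000 = 8.53333e-06 s.
t_prop = 2710000/191000000 = 0.0141885 s; RTT = 0.028377 s.
Cycle = t_tx + RTT = 0.0283855 s.
Utilization = t_tx / cycle = 8.53333e-06/0.0283855 = 0.0301 %.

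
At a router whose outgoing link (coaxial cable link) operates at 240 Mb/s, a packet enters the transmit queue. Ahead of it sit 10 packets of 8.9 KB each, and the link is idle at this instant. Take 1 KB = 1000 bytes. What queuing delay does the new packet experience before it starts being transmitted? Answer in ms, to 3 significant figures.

2.97 ms

Each queued packet: L/R = 71200/240000000 = 0.296667 ms.
10 queued → 2.96667 ms.
Queuing delay = 2.97 ms.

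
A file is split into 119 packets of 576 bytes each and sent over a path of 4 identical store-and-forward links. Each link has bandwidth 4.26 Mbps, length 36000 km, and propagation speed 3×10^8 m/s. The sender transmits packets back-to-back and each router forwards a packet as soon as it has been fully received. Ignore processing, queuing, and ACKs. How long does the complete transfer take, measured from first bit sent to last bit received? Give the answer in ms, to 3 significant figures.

612 ms

Per-hop transmission t_tx = L/R = 4608/4260000 = 1.08169 ms.
Per-hop propagation t_prop = 36000000/300000000 = 120 ms.
Pipeline fill: first packet needs 4·t_tx to clear all hops; remaining 118 packets each add one t_tx.
Total = (4+119-1)·t_tx + 4·t_prop = 122·1.08169 + 4·120 = 612 ms.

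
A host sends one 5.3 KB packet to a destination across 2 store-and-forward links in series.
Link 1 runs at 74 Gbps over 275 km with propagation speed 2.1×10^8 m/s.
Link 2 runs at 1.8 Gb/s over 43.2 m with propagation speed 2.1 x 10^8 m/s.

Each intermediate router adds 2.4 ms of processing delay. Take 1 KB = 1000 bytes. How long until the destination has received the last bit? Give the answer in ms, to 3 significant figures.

3.73 ms

L = 42400 bits.
Transmission delays (L/R per hop): 0.000572973, 0.0235556 ms; sum = 0.0241285 ms.
Propagation delays (d/s per hop): 1.30952, 0.000205714 ms; sum = 1.30973 ms.
Processing at 1 router(s): 1 × 2.4 ms = 2.4 ms.
End-to-end = 3.73 ms.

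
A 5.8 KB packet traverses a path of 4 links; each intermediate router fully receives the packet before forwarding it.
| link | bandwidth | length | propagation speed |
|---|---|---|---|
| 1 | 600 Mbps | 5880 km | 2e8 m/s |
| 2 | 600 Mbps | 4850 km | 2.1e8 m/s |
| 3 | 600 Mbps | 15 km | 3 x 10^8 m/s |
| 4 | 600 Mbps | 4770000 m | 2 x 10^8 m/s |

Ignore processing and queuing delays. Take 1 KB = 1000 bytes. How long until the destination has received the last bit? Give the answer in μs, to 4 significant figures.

L = 46400 bits.
Transmission delay per hop = L/R = 46400/600000000 = 77.3333 μs; 4 hops → 309.333 μs.
Propagation delays (d/s per hop): 29400, 23095.2, 50, 23850 μs; sum = 76395.2 μs.
End-to-end = 76700 μs.

76700 μs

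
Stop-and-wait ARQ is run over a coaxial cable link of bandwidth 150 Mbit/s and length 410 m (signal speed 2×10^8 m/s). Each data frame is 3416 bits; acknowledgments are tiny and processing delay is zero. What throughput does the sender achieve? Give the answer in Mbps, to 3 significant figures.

t_tx = L/R = 3416/150000000 = 2.27733e-05 s.
t_prop = 410/200000000 = 2.05e-06 s; RTT = 4.1e-06 s.
Cycle = t_tx + RTT = 2.68733e-05 s.
Throughput = L / cycle = 3416 / 2.68733e-05 = 127 Mbps.

127 Mbps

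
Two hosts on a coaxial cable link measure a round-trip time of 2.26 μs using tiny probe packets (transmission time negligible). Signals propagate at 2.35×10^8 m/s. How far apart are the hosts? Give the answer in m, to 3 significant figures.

266 m

One-way propagation = RTT/2 = 1.13 μs.
d = s × t = 235000000 × 1.13e-06 = 266 m.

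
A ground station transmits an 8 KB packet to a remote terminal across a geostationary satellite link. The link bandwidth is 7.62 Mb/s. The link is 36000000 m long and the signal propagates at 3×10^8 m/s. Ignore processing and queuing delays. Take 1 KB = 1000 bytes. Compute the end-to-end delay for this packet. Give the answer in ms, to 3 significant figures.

L = 64000 bits.
Transmission delay = L/R = 64000 / 7620000 = 8.39895 ms.
Propagation delay = d/s = 36000000 m / 300000000 m/s = 120 ms.
Total = 128 ms.

128 ms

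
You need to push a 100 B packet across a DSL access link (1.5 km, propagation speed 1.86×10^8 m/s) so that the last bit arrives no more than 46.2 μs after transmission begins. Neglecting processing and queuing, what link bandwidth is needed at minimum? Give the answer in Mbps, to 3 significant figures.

21.0 Mbps

L = 800 bits.
Propagation delay = 1500 / 186000000 = 8.06452 μs.
Transmission budget = 46.2 − 8.06452 = 38.1355 μs.
R ≥ L / t_tx = 800 bits / 3.81355e-05 s = 21.0 Mbps.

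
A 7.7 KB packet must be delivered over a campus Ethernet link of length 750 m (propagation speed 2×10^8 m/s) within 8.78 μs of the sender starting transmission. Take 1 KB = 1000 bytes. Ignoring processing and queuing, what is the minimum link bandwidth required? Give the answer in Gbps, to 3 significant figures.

12.2 Gbps

L = 61600 bits.
Propagation delay = 750 / 200000000 = 3.75 μs.
Transmission budget = 8.78 − 3.75 = 5.03 μs.
R ≥ L / t_tx = 61600 bits / 5.03e-06 s = 12.2 Gbps.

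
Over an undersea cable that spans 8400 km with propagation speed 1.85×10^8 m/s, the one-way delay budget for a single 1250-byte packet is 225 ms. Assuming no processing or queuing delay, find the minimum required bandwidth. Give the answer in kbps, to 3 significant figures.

L = 10000 bits.
Propagation delay = 8400000 / 185000000 = 45.4054 ms.
Transmission budget = 225 − 45.4054 = 179.595 ms.
R ≥ L / t_tx = 10000 bits / 0.179595 s = 55.7 kbps.

55.7 kbps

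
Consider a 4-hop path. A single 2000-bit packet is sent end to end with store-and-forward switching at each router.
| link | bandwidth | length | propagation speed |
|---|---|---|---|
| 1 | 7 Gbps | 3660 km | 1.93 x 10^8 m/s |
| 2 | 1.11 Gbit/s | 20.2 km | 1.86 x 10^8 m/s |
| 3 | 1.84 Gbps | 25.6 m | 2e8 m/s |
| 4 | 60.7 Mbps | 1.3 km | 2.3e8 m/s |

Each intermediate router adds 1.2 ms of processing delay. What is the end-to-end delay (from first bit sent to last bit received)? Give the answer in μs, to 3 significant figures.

Transmission delays (L/R per hop): 0.285714, 1.8018, 1.08696, 32.9489 μs; sum = 36.1234 μs.
Propagation delays (d/s per hop): 18963.7, 108.602, 0.128, 5.65217 μs; sum = 19078.1 μs.
Processing at 3 router(s): 3 × 1.2 ms = 3600 μs.
End-to-end = 22700 μs.

22700 μs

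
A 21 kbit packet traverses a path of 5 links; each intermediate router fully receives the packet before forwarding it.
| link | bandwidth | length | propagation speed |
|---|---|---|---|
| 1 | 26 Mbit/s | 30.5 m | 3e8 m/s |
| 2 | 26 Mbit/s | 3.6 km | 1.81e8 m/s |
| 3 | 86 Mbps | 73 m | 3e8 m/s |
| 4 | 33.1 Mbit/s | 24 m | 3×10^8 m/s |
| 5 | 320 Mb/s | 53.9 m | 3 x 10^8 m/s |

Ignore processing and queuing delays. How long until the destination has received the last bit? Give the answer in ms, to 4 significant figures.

2.580 ms

L = 21000 bits.
Transmission delays (L/R per hop): 0.807692, 0.807692, 0.244186, 0.634441, 0.065625 ms; sum = 2.55964 ms.
Propagation delays (d/s per hop): 0.000101667, 0.0198895, 0.000243333, 8e-05, 0.000179667 ms; sum = 0.0204942 ms.
End-to-end = 2.580 ms.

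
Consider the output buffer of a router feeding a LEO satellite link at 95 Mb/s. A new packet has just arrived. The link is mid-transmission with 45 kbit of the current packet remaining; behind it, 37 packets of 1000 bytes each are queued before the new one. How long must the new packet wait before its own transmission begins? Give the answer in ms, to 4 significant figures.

Each queued packet: L/R = 8000/95000000 = 0.0842105 ms.
37 queued → 3.11579 ms.
Plus remaining 45000 bits of current packet: 0.473684 ms.
Queuing delay = 3.589 ms.

3.589 ms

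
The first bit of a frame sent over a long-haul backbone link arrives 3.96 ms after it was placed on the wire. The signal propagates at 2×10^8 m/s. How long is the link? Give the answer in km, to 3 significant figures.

d = s × t_prop = 200000000 × 0.00396 = 792 km.

792 km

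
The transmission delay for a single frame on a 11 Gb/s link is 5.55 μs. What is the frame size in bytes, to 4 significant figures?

7631 bytes

L = R × t_tx = 11000000000 b/s × 5.55e-06 s = 61050 bits.
In bytes: 61050 / 8 = 7631 bytes.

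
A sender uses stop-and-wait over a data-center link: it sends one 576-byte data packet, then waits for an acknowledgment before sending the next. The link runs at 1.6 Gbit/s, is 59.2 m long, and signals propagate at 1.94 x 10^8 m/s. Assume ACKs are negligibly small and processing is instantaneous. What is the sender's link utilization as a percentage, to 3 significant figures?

t_tx = L/R = 4608/1600000000 = 2.88e-06 s.
t_prop = 59.2/194000000 = 3.05155e-07 s; RTT = 6.10309e-07 s.
Cycle = t_tx + RTT = 3.49031e-06 s.
Utilization = t_tx / cycle = 2.88e-06/3.49031e-06 = 82.5 %.

82.5 %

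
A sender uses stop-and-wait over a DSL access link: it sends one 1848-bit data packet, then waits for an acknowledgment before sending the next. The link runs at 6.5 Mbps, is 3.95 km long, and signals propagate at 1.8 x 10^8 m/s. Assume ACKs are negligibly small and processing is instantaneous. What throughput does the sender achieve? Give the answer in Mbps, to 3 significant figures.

5.63 Mbps

t_tx = L/R = 1848/6500000 = 0.000284308 s.
t_prop = 3950/180000000 = 2.19444e-05 s; RTT = 4.38889e-05 s.
Cycle = t_tx + RTT = 0.000328197 s.
Throughput = L / cycle = 1848 / 0.000328197 = 5.63 Mbps.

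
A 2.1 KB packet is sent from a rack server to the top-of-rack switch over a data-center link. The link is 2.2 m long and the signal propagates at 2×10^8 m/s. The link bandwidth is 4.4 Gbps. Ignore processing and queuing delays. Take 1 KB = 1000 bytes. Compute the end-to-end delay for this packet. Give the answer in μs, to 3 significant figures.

L = 16800 bits.
Transmission delay = L/R = 16800 / 4400000000 = 3.81818 μs.
Propagation delay = d/s = 2.2 m / 200000000 m/s = 0.011 μs.
Total = 3.83 μs.

3.83 μs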